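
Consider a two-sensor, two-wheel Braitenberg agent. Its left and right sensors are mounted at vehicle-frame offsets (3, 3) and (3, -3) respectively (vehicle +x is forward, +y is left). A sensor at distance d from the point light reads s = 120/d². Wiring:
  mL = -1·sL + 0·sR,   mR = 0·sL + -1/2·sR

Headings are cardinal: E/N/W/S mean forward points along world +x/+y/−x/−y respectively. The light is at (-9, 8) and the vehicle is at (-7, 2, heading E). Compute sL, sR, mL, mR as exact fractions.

60/17 60/53 -60/17 -30/53

left sensor world pos  = (-4, 5); dL² = 34
right sensor world pos = (-4, -1); dR² = 106
sL = 120/34 = 60/17
sR = 120/106 = 60/53
mL = -1·sL + 0·sR = -60/17
mR = 0·sL + -1/2·sR = -30/53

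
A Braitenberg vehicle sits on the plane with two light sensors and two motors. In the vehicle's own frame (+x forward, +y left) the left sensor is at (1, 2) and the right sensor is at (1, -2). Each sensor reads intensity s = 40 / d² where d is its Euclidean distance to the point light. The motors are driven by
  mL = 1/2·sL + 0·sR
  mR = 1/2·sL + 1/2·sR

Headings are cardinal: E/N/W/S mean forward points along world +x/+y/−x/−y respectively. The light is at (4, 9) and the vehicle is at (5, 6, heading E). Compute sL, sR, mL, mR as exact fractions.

left sensor world pos  = (6, 8); dL² = 5
right sensor world pos = (6, 4); dR² = 29
sL = 40/5 = 8
sR = 40/29 = 40/29
mL = 1/2·sL + 0·sR = 4
mR = 1/2·sL + 1/2·sR = 136/29

8 40/29 4 136/29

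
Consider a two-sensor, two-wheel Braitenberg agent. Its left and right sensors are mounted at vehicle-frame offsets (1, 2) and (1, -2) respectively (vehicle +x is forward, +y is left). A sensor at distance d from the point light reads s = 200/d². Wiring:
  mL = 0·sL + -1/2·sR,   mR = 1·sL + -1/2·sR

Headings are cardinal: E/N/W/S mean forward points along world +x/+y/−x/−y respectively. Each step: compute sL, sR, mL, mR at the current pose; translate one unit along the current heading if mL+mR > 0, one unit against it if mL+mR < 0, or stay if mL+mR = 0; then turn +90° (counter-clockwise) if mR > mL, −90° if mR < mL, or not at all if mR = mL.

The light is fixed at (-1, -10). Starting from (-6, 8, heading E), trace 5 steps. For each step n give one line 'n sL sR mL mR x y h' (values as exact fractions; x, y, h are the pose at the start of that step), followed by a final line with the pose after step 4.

0 25/52 25/34 -25/68 25/221 -6 8 E
1 8/17 200/377 -100/377 1316/6409 -7 8 N
2 100/137 20/41 -10/41 2730/5617 -7 7 W
3 200/281 200/337 -100/337 39300/94697 -8 7 S
4 5/9 25/29 -25/58 65/522 -8 6 E
final -9 6 N

n=0: pose=(-6,8,E); sL=25/52, sR=25/34; mL=-25/68, mR=25/221; mL+mR=-225/884 → advance -1; mR−mL=25/52 → turn +1·90°
n=1: pose=(-7,8,N); sL=8/17, sR=200/377; mL=-100/377, mR=1316/6409; mL+mR=-384/6409 → advance -1; mR−mL=8/17 → turn +1·90°
n=2: pose=(-7,7,W); sL=100/137, sR=20/41; mL=-10/41, mR=2730/5617; mL+mR=1360/5617 → advance +1; mR−mL=100/137 → turn +1·90°
n=3: pose=(-8,7,S); sL=200/281, sR=200/337; mL=-100/337, mR=39300/94697; mL+mR=11200/94697 → advance +1; mR−mL=200/281 → turn +1·90°
n=4: pose=(-8,6,E); sL=5/9, sR=25/29; mL=-25/58, mR=65/522; mL+mR=-80/261 → advance -1; mR−mL=5/9 → turn +1·90°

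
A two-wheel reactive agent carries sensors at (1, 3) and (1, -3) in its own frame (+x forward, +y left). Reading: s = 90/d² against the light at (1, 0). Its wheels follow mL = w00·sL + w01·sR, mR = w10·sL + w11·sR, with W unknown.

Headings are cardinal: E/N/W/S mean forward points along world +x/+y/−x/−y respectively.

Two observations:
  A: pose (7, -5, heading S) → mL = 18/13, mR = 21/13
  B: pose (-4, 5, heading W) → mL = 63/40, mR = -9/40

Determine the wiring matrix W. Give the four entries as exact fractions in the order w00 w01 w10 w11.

obs A: pose=(7,-5,S) → sL=10/13, sR=2, mL=18/13, mR=21/13
obs B: pose=(-4,5,W) → sL=9/4, sR=9/10, mL=63/40, mR=-9/40
sensor matrix S = [[10/13, 2], [9/4, 9/10]]; det S = -99/26
solve [mL_A; mL_B] = S·[w00; w01] and [mR_A; mR_B] = S·[w10; w11]:
  w00 = 1/2, w01 = 1/2, w10 = -1/2, w11 = 1

1/2 1/2 -1/2 1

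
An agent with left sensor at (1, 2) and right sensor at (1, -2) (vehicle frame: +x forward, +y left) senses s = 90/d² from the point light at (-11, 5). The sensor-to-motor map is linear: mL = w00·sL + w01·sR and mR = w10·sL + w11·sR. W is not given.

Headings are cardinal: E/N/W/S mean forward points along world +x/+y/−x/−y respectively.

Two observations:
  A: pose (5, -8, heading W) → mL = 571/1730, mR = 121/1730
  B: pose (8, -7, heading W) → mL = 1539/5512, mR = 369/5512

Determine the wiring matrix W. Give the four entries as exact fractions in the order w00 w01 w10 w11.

obs A: pose=(5,-8,W) → sL=1/5, sR=45/173, mL=571/1730, mR=121/1730
obs B: pose=(8,-7,W) → sL=9/52, sR=45/212, mL=1539/5512, mR=369/5512
sensor matrix S = [[1/5, 45/173], [9/52, 45/212]]; det S = -306/119197
solve [mL_A; mL_B] = S·[w00; w01] and [mR_A; mR_B] = S·[w10; w11]:
  w00 = 1, w01 = 1/2, w10 = 1, w11 = -1/2

1 1/2 1 -1/2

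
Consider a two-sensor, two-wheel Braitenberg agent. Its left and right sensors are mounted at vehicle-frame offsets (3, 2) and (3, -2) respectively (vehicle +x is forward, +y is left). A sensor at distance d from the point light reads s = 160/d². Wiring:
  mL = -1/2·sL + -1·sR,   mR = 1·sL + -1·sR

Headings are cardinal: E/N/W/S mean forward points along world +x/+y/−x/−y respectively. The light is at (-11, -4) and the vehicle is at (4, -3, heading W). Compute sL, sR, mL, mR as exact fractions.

left sensor world pos  = (1, -5); dL² = 145
right sensor world pos = (1, -1); dR² = 153
sL = 160/145 = 32/29
sR = 160/153 = 160/153
mL = -1/2·sL + -1·sR = -7088/4437
mR = 1·sL + -1·sR = 256/4437

32/29 160/153 -7088/4437 256/4437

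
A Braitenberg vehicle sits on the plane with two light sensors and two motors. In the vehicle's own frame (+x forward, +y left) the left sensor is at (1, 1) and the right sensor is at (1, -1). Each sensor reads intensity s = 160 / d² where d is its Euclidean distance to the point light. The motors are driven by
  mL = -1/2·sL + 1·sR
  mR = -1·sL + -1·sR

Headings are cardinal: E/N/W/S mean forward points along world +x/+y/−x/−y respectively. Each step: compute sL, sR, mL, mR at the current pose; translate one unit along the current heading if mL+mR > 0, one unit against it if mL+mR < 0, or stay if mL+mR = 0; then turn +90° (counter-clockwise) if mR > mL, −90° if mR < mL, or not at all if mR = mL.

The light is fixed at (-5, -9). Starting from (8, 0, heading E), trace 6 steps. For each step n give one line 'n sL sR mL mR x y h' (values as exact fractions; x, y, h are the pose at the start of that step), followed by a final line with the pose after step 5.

0 20/37 8/13 166/481 -556/481 8 0 E
1 160/233 32/37 4496/8621 -13376/8621 7 0 S
2 80/101 80/121 3240/12221 -17760/12221 7 1 W
3 32/53 160/317 3408/16801 -18624/16801 8 1 N
4 20/37 8/13 166/481 -556/481 8 0 E
5 160/233 32/37 4496/8621 -13376/8621 7 0 S
final 7 1 W

n=0: pose=(8,0,E); sL=20/37, sR=8/13; mL=166/481, mR=-556/481; mL+mR=-30/37 → advance -1; mR−mL=-722/481 → turn -1·90°
n=1: pose=(7,0,S); sL=160/233, sR=32/37; mL=4496/8621, mR=-13376/8621; mL+mR=-240/233 → advance -1; mR−mL=-17872/8621 → turn -1·90°
n=2: pose=(7,1,W); sL=80/101, sR=80/121; mL=3240/12221, mR=-17760/12221; mL+mR=-120/101 → advance -1; mR−mL=-21000/12221 → turn -1·90°
n=3: pose=(8,1,N); sL=32/53, sR=160/317; mL=3408/16801, mR=-18624/16801; mL+mR=-48/53 → advance -1; mR−mL=-22032/16801 → turn -1·90°
n=4: pose=(8,0,E); sL=20/37, sR=8/13; mL=166/481, mR=-556/481; mL+mR=-30/37 → advance -1; mR−mL=-722/481 → turn -1·90°
n=5: pose=(7,0,S); sL=160/233, sR=32/37; mL=4496/8621, mR=-13376/8621; mL+mR=-240/233 → advance -1; mR−mL=-17872/8621 → turn -1·90°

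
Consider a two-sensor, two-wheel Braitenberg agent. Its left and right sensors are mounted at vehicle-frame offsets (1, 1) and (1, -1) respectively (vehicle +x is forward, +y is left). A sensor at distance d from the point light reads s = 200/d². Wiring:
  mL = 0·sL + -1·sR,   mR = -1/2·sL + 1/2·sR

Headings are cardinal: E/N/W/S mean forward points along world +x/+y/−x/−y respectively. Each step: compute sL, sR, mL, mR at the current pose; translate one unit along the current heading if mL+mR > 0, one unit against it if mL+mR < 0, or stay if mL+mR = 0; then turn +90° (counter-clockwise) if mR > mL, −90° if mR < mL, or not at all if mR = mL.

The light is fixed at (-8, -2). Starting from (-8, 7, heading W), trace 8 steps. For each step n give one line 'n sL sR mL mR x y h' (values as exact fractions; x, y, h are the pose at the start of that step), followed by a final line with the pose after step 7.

0 40/13 200/101 -200/101 -720/1313 -8 7 W
1 50/17 25/8 -25/8 25/272 -7 7 S
2 8/5 40/17 -40/17 32/85 -7 8 E
3 100/61 100/61 -100/61 0 -8 8 N
4 40/13 200/101 -200/101 -720/1313 -8 7 W
5 50/17 25/8 -25/8 25/272 -7 7 S
6 8/5 40/17 -40/17 32/85 -7 8 E
7 100/61 100/61 -100/61 0 -8 8 N
final -8 7 W

n=0: pose=(-8,7,W); sL=40/13, sR=200/101; mL=-200/101, mR=-720/1313; mL+mR=-3320/1313 → advance -1; mR−mL=1880/1313 → turn +1·90°
n=1: pose=(-7,7,S); sL=50/17, sR=25/8; mL=-25/8, mR=25/272; mL+mR=-825/272 → advance -1; mR−mL=875/272 → turn +1·90°
n=2: pose=(-7,8,E); sL=8/5, sR=40/17; mL=-40/17, mR=32/85; mL+mR=-168/85 → advance -1; mR−mL=232/85 → turn +1·90°
n=3: pose=(-8,8,N); sL=100/61, sR=100/61; mL=-100/61, mR=0; mL+mR=-100/61 → advance -1; mR−mL=100/61 → turn +1·90°
n=4: pose=(-8,7,W); sL=40/13, sR=200/101; mL=-200/101, mR=-720/1313; mL+mR=-3320/1313 → advance -1; mR−mL=1880/1313 → turn +1·90°
n=5: pose=(-7,7,S); sL=50/17, sR=25/8; mL=-25/8, mR=25/272; mL+mR=-825/272 → advance -1; mR−mL=875/272 → turn +1·90°
n=6: pose=(-7,8,E); sL=8/5, sR=40/17; mL=-40/17, mR=32/85; mL+mR=-168/85 → advance -1; mR−mL=232/85 → turn +1·90°
n=7: pose=(-8,8,N); sL=100/61, sR=100/61; mL=-100/61, mR=0; mL+mR=-100/61 → advance -1; mR−mL=100/61 → turn +1·90°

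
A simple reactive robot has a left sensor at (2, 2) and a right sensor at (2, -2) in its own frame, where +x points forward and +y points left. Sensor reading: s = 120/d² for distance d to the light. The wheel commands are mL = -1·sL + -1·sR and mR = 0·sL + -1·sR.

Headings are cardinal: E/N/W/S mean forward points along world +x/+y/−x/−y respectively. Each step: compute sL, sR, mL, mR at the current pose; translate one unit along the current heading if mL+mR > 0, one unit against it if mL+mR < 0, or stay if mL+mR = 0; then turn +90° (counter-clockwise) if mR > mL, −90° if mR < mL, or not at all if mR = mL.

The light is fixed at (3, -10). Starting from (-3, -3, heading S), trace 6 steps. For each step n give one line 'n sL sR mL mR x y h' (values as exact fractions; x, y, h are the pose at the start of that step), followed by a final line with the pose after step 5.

n=0: pose=(-3,-3,S); sL=120/41, sR=120/89; mL=-15600/3649, mR=-120/89; mL+mR=-20520/3649 → advance -1; mR−mL=120/41 → turn +1·90°
n=1: pose=(-3,-2,E); sL=30/29, sR=30/13; mL=-1260/377, mR=-30/13; mL+mR=-2130/377 → advance -1; mR−mL=30/29 → turn +1·90°
n=2: pose=(-4,-2,N); sL=120/181, sR=24/25; mL=-7344/4525, mR=-24/25; mL+mR=-11688/4525 → advance -1; mR−mL=120/181 → turn +1·90°
n=3: pose=(-4,-3,W); sL=60/53, sR=20/27; mL=-2680/1431, mR=-20/27; mL+mR=-3740/1431 → advance -1; mR−mL=60/53 → turn +1·90°
n=4: pose=(-3,-3,S); sL=120/41, sR=120/89; mL=-15600/3649, mR=-120/89; mL+mR=-20520/3649 → advance -1; mR−mL=120/41 → turn +1·90°
n=5: pose=(-3,-2,E); sL=30/29, sR=30/13; mL=-1260/377, mR=-30/13; mL+mR=-2130/377 → advance -1; mR−mL=30/29 → turn +1·90°

0 120/41 120/89 -15600/3649 -120/89 -3 -3 S
1 30/29 30/13 -1260/377 -30/13 -3 -2 E
2 120/181 24/25 -7344/4525 -24/25 -4 -2 N
3 60/53 20/27 -2680/1431 -20/27 -4 -3 W
4 120/41 120/89 -15600/3649 -120/89 -3 -3 S
5 30/29 30/13 -1260/377 -30/13 -3 -2 E
final -4 -2 N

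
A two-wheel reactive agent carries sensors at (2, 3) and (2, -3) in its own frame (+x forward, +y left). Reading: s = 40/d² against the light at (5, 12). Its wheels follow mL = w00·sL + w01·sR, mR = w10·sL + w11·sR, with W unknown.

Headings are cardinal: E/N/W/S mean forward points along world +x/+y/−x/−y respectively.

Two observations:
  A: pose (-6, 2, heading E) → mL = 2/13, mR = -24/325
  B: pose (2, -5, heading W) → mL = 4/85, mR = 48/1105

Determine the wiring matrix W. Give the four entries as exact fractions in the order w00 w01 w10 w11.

1/2 0 -1/2 1/2

obs A: pose=(-6,2,E) → sL=4/13, sR=4/25, mL=2/13, mR=-24/325
obs B: pose=(2,-5,W) → sL=8/85, sR=40/221, mL=4/85, mR=48/1105
sensor matrix S = [[4/13, 4/25], [8/85, 40/221]]; det S = 14592/359125
solve [mL_A; mL_B] = S·[w00; w01] and [mR_A; mR_B] = S·[w10; w11]:
  w00 = 1/2, w01 = 0, w10 = -1/2, w11 = 1/2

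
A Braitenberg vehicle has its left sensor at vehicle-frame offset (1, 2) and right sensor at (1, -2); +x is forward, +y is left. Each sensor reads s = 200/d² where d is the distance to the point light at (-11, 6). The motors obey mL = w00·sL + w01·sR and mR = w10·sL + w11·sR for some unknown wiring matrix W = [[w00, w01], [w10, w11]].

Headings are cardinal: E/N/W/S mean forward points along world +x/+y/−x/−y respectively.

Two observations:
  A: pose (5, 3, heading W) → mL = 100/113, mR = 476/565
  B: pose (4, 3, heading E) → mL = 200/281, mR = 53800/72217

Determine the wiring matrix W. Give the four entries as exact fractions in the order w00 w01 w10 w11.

0 1 1/2 1/2

obs A: pose=(5,3,W) → sL=4/5, sR=100/113, mL=100/113, mR=476/565
obs B: pose=(4,3,E) → sL=200/257, sR=200/281, mL=200/281, mR=53800/72217
sensor matrix S = [[4/5, 100/113], [200/257, 200/281]]; det S = -973440/8160521
solve [mL_A; mL_B] = S·[w00; w01] and [mR_A; mR_B] = S·[w10; w11]:
  w00 = 0, w01 = 1, w10 = 1/2, w11 = 1/2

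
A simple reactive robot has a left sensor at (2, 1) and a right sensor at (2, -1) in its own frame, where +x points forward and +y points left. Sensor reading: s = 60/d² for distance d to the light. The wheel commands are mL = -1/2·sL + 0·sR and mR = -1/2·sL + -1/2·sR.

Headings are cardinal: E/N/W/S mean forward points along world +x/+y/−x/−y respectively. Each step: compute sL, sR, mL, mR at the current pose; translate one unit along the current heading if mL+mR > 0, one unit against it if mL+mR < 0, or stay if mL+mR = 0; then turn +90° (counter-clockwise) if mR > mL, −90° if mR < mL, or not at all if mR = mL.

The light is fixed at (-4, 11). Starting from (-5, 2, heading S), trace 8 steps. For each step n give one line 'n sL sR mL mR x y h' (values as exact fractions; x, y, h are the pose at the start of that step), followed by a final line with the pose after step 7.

n=0: pose=(-5,2,S); sL=60/121, sR=12/25; mL=-30/121, mR=-1476/3025; mL+mR=-2226/3025 → advance -1; mR−mL=-6/25 → turn -1·90°
n=1: pose=(-5,3,W); sL=2/3, sR=30/29; mL=-1/3, mR=-74/87; mL+mR=-103/87 → advance -1; mR−mL=-15/29 → turn -1·90°
n=2: pose=(-4,3,N); sL=60/37, sR=60/37; mL=-30/37, mR=-60/37; mL+mR=-90/37 → advance -1; mR−mL=-30/37 → turn -1·90°
n=3: pose=(-4,2,E); sL=15/17, sR=15/26; mL=-15/34, mR=-645/884; mL+mR=-1035/884 → advance -1; mR−mL=-15/52 → turn -1·90°
n=4: pose=(-5,2,S); sL=60/121, sR=12/25; mL=-30/121, mR=-1476/3025; mL+mR=-2226/3025 → advance -1; mR−mL=-6/25 → turn -1·90°
n=5: pose=(-5,3,W); sL=2/3, sR=30/29; mL=-1/3, mR=-74/87; mL+mR=-103/87 → advance -1; mR−mL=-15/29 → turn -1·90°
n=6: pose=(-4,3,N); sL=60/37, sR=60/37; mL=-30/37, mR=-60/37; mL+mR=-90/37 → advance -1; mR−mL=-30/37 → turn -1·90°
n=7: pose=(-4,2,E); sL=15/17, sR=15/26; mL=-15/34, mR=-645/884; mL+mR=-1035/884 → advance -1; mR−mL=-15/52 → turn -1·90°

0 60/121 12/25 -30/121 -1476/3025 -5 2 S
1 2/3 30/29 -1/3 -74/87 -5 3 W
2 60/37 60/37 -30/37 -60/37 -4 3 N
3 15/17 15/26 -15/34 -645/884 -4 2 E
4 60/121 12/25 -30/121 -1476/3025 -5 2 S
5 2/3 30/29 -1/3 -74/87 -5 3 W
6 60/37 60/37 -30/37 -60/37 -4 3 N
7 15/17 15/26 -15/34 -645/884 -4 2 E
final -5 2 S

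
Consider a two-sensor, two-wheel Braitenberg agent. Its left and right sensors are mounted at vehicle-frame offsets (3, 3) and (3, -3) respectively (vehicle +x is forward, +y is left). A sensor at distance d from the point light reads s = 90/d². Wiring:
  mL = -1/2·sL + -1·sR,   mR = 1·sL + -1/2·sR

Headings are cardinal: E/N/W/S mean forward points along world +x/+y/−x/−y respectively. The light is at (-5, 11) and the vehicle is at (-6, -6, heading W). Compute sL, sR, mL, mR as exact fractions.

left sensor world pos  = (-9, -9); dL² = 416
right sensor world pos = (-9, -3); dR² = 212
sL = 90/416 = 45/208
sR = 90/212 = 45/106
mL = -1/2·sL + -1·sR = -11745/22048
mR = 1·sL + -1/2·sR = 45/11024

45/208 45/106 -11745/22048 45/11024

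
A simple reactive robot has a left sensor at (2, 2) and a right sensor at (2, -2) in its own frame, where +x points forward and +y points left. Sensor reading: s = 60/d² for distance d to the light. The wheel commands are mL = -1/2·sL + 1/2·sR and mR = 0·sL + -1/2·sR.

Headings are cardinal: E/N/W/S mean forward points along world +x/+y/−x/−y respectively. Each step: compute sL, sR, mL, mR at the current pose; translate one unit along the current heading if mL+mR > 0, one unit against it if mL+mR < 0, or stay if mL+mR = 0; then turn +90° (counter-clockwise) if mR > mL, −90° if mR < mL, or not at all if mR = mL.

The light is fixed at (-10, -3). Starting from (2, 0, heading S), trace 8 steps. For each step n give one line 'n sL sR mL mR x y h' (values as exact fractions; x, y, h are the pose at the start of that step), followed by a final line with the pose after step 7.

0 60/197 60/101 2880/19897 -30/101 2 0 S
1 15/26 15/34 -15/221 -15/68 2 1 W
2 60/157 20/87 -1040/13659 -10/87 3 1 N
3 6/25 30/113 36/2825 -15/113 3 0 E
4 60/197 60/101 2880/19897 -30/101 2 0 S
5 15/26 15/34 -15/221 -15/68 2 1 W
6 60/157 20/87 -1040/13659 -10/87 3 1 N
7 6/25 30/113 36/2825 -15/113 3 0 E
final 2 0 S

n=0: pose=(2,0,S); sL=60/197, sR=60/101; mL=2880/19897, mR=-30/101; mL+mR=-30/197 → advance -1; mR−mL=-8790/19897 → turn -1·90°
n=1: pose=(2,1,W); sL=15/26, sR=15/34; mL=-15/221, mR=-15/68; mL+mR=-15/52 → advance -1; mR−mL=-135/884 → turn -1·90°
n=2: pose=(3,1,N); sL=60/157, sR=20/87; mL=-1040/13659, mR=-10/87; mL+mR=-30/157 → advance -1; mR−mL=-530/13659 → turn -1·90°
n=3: pose=(3,0,E); sL=6/25, sR=30/113; mL=36/2825, mR=-15/113; mL+mR=-3/25 → advance -1; mR−mL=-411/2825 → turn -1·90°
n=4: pose=(2,0,S); sL=60/197, sR=60/101; mL=2880/19897, mR=-30/101; mL+mR=-30/197 → advance -1; mR−mL=-8790/19897 → turn -1·90°
n=5: pose=(2,1,W); sL=15/26, sR=15/34; mL=-15/221, mR=-15/68; mL+mR=-15/52 → advance -1; mR−mL=-135/884 → turn -1·90°
n=6: pose=(3,1,N); sL=60/157, sR=20/87; mL=-1040/13659, mR=-10/87; mL+mR=-30/157 → advance -1; mR−mL=-530/13659 → turn -1·90°
n=7: pose=(3,0,E); sL=6/25, sR=30/113; mL=36/2825, mR=-15/113; mL+mR=-3/25 → advance -1; mR−mL=-411/2825 → turn -1·90°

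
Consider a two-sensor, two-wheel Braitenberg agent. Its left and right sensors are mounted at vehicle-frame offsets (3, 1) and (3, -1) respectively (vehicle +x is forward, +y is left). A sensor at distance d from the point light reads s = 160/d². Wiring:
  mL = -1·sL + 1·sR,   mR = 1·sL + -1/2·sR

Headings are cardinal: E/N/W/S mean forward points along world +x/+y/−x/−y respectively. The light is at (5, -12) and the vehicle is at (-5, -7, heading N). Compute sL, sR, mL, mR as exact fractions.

left sensor world pos  = (-6, -4); dL² = 185
right sensor world pos = (-4, -4); dR² = 145
sL = 160/185 = 32/37
sR = 160/145 = 32/29
mL = -1·sL + 1·sR = 256/1073
mR = 1·sL + -1/2·sR = 336/1073

32/37 32/29 256/1073 336/1073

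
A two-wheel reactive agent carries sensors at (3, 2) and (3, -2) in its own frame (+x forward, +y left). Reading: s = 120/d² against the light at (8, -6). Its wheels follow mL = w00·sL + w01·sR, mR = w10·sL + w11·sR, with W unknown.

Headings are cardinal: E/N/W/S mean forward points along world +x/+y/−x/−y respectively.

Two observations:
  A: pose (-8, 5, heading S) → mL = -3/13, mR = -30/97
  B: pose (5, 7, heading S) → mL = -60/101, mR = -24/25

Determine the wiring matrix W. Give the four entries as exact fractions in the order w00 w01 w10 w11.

obs A: pose=(-8,5,S) → sL=6/13, sR=30/97, mL=-3/13, mR=-30/97
obs B: pose=(5,7,S) → sL=120/101, sR=24/25, mL=-60/101, mR=-24/25
sensor matrix S = [[6/13, 30/97], [120/101, 24/25]]; det S = 240768/3184025
solve [mL_A; mL_B] = S·[w00; w01] and [mR_A; mR_B] = S·[w10; w11]:
  w00 = -1/2, w01 = 0, w10 = 0, w11 = -1

-1/2 0 0 -1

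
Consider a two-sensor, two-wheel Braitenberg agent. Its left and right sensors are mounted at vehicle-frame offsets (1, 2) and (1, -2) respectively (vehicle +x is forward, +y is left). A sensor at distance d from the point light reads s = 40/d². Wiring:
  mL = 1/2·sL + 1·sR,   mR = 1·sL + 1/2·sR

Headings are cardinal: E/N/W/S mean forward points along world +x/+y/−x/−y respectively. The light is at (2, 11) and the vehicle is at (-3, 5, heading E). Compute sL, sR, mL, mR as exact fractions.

left sensor world pos  = (-2, 7); dL² = 32
right sensor world pos = (-2, 3); dR² = 80
sL = 40/32 = 5/4
sR = 40/80 = 1/2
mL = 1/2·sL + 1·sR = 9/8
mR = 1·sL + 1/2·sR = 3/2

5/4 1/2 9/8 3/2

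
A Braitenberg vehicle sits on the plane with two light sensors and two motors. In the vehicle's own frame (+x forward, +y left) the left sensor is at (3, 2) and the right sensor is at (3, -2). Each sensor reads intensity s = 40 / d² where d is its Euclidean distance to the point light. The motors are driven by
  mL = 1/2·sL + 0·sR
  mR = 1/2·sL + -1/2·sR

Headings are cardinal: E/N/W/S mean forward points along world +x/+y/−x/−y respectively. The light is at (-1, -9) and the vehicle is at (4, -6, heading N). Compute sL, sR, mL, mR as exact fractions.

8/9 8/17 4/9 32/153

left sensor world pos  = (2, -3); dL² = 45
right sensor world pos = (6, -3); dR² = 85
sL = 40/45 = 8/9
sR = 40/85 = 8/17
mL = 1/2·sL + 0·sR = 4/9
mR = 1/2·sL + -1/2·sR = 32/153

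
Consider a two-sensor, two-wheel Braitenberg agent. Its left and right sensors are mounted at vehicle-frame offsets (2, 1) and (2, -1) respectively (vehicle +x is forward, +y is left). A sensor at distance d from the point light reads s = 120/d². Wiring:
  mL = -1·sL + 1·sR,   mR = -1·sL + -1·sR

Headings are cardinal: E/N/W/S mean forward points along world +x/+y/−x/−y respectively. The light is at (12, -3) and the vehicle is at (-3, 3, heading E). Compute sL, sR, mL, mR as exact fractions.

left sensor world pos  = (-1, 4); dL² = 218
right sensor world pos = (-1, 2); dR² = 194
sL = 120/218 = 60/109
sR = 120/194 = 60/97
mL = -1·sL + 1·sR = 720/10573
mR = -1·sL + -1·sR = -12360/10573

60/109 60/97 720/10573 -12360/10573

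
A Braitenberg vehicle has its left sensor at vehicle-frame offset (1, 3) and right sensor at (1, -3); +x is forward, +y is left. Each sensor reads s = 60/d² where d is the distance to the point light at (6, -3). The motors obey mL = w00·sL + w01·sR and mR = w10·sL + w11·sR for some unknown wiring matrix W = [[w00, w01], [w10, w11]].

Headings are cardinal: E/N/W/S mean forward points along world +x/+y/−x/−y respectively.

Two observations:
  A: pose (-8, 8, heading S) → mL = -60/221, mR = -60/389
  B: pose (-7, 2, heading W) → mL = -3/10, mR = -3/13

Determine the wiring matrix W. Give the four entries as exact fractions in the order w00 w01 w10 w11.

-1 0 0 -1

obs A: pose=(-8,8,S) → sL=60/221, sR=60/389, mL=-60/221, mR=-60/389
obs B: pose=(-7,2,W) → sL=3/10, sR=3/13, mL=-3/10, mR=-3/13
sensor matrix S = [[60/221, 60/389], [3/10, 3/13]]; det S = 18306/1117597
solve [mL_A; mL_B] = S·[w00; w01] and [mR_A; mR_B] = S·[w10; w11]:
  w00 = -1, w01 = 0, w10 = 0, w11 = -1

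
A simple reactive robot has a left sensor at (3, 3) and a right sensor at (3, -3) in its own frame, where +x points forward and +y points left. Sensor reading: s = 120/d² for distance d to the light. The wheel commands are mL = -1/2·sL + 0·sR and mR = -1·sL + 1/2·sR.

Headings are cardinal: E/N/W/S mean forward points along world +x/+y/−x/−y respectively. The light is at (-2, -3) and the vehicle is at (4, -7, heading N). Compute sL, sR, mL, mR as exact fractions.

12 60/41 -6 -462/41

left sensor world pos  = (1, -4); dL² = 10
right sensor world pos = (7, -4); dR² = 82
sL = 120/10 = 12
sR = 120/82 = 60/41
mL = -1/2·sL + 0·sR = -6
mR = -1·sL + 1/2·sR = -462/41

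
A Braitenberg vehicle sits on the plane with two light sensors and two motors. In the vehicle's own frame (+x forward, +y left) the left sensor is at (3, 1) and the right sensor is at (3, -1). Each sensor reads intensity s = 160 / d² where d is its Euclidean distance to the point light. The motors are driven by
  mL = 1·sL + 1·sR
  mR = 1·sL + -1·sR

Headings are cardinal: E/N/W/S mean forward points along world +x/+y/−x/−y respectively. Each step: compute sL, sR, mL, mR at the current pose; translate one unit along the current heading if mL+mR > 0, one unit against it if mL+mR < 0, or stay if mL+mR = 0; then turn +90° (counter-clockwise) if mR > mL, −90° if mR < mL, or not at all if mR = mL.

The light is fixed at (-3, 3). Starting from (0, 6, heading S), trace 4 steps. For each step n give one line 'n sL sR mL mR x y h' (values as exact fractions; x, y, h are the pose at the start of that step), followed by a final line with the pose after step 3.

n=0: pose=(0,6,S); sL=10, sR=40; mL=50, mR=-30; mL+mR=20 → advance +1; mR−mL=-80 → turn -1·90°
n=1: pose=(0,5,W); sL=160, sR=160/9; mL=1600/9, mR=1280/9; mL+mR=320 → advance +1; mR−mL=-320/9 → turn -1·90°
n=2: pose=(-1,5,N); sL=80/13, sR=80/17; mL=2400/221, mR=320/221; mL+mR=160/13 → advance +1; mR−mL=-160/17 → turn -1·90°
n=3: pose=(-1,6,E); sL=160/41, sR=160/29; mL=11200/1189, mR=-1920/1189; mL+mR=320/41 → advance +1; mR−mL=-320/29 → turn -1·90°

0 10 40 50 -30 0 6 S
1 160 160/9 1600/9 1280/9 0 5 W
2 80/13 80/17 2400/221 320/221 -1 5 N
3 160/41 160/29 11200/1189 -1920/1189 -1 6 E
final 0 6 S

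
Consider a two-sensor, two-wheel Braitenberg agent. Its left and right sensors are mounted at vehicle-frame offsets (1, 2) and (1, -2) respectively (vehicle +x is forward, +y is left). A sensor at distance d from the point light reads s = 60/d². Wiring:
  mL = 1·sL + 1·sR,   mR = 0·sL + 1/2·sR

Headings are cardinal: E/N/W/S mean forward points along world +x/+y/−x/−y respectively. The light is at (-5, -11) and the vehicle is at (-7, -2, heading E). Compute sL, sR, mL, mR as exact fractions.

left sensor world pos  = (-6, 0); dL² = 122
right sensor world pos = (-6, -4); dR² = 50
sL = 60/122 = 30/61
sR = 60/50 = 6/5
mL = 1·sL + 1·sR = 516/305
mR = 0·sL + 1/2·sR = 3/5

30/61 6/5 516/305 3/5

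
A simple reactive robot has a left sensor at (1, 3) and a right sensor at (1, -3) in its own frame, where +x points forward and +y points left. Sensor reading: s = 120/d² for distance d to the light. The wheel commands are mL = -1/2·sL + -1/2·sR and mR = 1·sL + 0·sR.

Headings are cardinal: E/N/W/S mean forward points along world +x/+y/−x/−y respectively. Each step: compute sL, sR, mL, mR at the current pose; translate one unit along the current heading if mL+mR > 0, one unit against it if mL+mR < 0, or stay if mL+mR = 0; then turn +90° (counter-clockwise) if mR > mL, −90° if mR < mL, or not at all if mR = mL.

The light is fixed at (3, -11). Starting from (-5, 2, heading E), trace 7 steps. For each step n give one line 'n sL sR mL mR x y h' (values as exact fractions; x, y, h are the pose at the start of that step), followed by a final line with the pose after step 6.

n=0: pose=(-5,2,E); sL=24/61, sR=120/149; mL=-5448/9089, mR=24/61; mL+mR=-1872/9089 → advance -1; mR−mL=9024/9089 → turn +1·90°
n=1: pose=(-6,2,N); sL=6/17, sR=15/29; mL=-429/986, mR=6/17; mL+mR=-81/986 → advance -1; mR−mL=777/986 → turn +1·90°
n=2: pose=(-6,1,W); sL=120/181, sR=24/65; mL=-6072/11765, mR=120/181; mL+mR=1728/11765 → advance +1; mR−mL=13872/11765 → turn +1·90°
n=3: pose=(-7,1,S); sL=12/17, sR=12/29; mL=-276/493, mR=12/17; mL+mR=72/493 → advance +1; mR−mL=624/493 → turn +1·90°
n=4: pose=(-7,0,E); sL=120/277, sR=24/29; mL=-5064/8033, mR=120/277; mL+mR=-1584/8033 → advance -1; mR−mL=8544/8033 → turn +1·90°
n=5: pose=(-8,0,N); sL=6/17, sR=15/26; mL=-411/884, mR=6/17; mL+mR=-99/884 → advance -1; mR−mL=723/884 → turn +1·90°
n=6: pose=(-8,-1,W); sL=120/193, sR=120/313; mL=-30360/60409, mR=120/193; mL+mR=7200/60409 → advance +1; mR−mL=67920/60409 → turn +1·90°

0 24/61 120/149 -5448/9089 24/61 -5 2 E
1 6/17 15/29 -429/986 6/17 -6 2 N
2 120/181 24/65 -6072/11765 120/181 -6 1 W
3 12/17 12/29 -276/493 12/17 -7 1 S
4 120/277 24/29 -5064/8033 120/277 -7 0 E
5 6/17 15/26 -411/884 6/17 -8 0 N
6 120/193 120/313 -30360/60409 120/193 -8 -1 W
final -9 -1 S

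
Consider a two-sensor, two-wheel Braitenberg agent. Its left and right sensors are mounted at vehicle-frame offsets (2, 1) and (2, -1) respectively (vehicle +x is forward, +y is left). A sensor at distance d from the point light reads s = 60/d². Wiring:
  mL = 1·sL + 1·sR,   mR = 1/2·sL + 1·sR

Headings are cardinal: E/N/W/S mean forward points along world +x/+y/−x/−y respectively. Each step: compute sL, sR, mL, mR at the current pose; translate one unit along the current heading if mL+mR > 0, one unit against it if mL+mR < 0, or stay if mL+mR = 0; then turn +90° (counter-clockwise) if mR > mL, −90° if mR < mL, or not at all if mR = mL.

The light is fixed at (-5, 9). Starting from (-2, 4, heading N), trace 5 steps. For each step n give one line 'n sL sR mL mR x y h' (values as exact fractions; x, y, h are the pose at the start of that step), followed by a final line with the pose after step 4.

n=0: pose=(-2,4,N); sL=60/13, sR=12/5; mL=456/65, mR=306/65; mL+mR=762/65 → advance +1; mR−mL=-30/13 → turn -1·90°
n=1: pose=(-2,5,E); sL=30/17, sR=6/5; mL=252/85, mR=177/85; mL+mR=429/85 → advance +1; mR−mL=-15/17 → turn -1·90°
n=2: pose=(-1,5,S); sL=60/61, sR=4/3; mL=424/183, mR=334/183; mL+mR=758/183 → advance +1; mR−mL=-30/61 → turn -1·90°
n=3: pose=(-1,4,W); sL=3/2, sR=3; mL=9/2, mR=15/4; mL+mR=33/4 → advance +1; mR−mL=-3/4 → turn -1·90°
n=4: pose=(-2,4,N); sL=60/13, sR=12/5; mL=456/65, mR=306/65; mL+mR=762/65 → advance +1; mR−mL=-30/13 → turn -1·90°

0 60/13 12/5 456/65 306/65 -2 4 N
1 30/17 6/5 252/85 177/85 -2 5 E
2 60/61 4/3 424/183 334/183 -1 5 S
3 3/2 3 9/2 15/4 -1 4 W
4 60/13 12/5 456/65 306/65 -2 4 N
final -2 5 E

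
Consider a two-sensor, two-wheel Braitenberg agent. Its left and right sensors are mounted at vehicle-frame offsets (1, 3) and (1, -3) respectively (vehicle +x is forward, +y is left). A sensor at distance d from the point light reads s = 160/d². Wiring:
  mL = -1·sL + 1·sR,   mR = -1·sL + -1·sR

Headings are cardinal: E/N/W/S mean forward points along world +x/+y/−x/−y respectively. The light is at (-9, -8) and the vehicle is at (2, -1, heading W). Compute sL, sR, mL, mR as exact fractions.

40/29 4/5 -84/145 -316/145

left sensor world pos  = (1, -4); dL² = 116
right sensor world pos = (1, 2); dR² = 200
sL = 160/116 = 40/29
sR = 160/200 = 4/5
mL = -1·sL + 1·sR = -84/145
mR = -1·sL + -1·sR = -316/145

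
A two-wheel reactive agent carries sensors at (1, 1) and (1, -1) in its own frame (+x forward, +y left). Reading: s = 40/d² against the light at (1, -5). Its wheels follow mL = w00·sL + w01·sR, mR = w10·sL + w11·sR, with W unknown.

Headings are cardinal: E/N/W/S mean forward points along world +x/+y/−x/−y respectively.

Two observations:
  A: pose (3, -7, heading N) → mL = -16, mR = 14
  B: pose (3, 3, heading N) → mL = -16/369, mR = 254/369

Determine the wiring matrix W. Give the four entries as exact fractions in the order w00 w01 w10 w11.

-1 1 1/2 1

obs A: pose=(3,-7,N) → sL=20, sR=4, mL=-16, mR=14
obs B: pose=(3,3,N) → sL=20/41, sR=4/9, mL=-16/369, mR=254/369
sensor matrix S = [[20, 4], [20/41, 4/9]]; det S = 2560/369
solve [mL_A; mL_B] = S·[w00; w01] and [mR_A; mR_B] = S·[w10; w11]:
  w00 = -1, w01 = 1, w10 = 1/2, w11 = 1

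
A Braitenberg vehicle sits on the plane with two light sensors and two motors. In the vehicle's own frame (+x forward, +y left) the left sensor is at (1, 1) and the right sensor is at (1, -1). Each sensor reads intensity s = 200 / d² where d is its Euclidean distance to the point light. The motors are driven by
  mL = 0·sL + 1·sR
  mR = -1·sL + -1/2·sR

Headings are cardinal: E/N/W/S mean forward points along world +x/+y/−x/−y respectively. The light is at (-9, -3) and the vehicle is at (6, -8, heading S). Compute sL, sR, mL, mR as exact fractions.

50/73 25/29 25/29 -4725/4234

left sensor world pos  = (7, -9); dL² = 292
right sensor world pos = (5, -9); dR² = 232
sL = 200/292 = 50/73
sR = 200/232 = 25/29
mL = 0·sL + 1·sR = 25/29
mR = -1·sL + -1/2·sR = -4725/4234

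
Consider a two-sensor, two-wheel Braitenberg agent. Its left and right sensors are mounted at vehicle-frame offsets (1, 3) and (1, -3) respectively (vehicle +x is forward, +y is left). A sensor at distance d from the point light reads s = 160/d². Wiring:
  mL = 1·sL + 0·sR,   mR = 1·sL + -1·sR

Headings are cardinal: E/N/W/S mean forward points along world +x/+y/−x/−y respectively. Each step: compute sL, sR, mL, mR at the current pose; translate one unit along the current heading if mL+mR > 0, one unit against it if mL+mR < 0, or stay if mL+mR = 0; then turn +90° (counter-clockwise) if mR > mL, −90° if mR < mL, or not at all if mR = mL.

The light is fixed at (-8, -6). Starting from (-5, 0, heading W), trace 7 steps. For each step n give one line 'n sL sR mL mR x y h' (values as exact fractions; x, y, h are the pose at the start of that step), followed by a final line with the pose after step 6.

0 160/13 32/17 160/13 2304/221 -5 0 W
1 16/5 80/37 16/5 192/185 -6 0 N
2 160/109 32/5 160/109 -2688/545 -6 1 E
3 40/13 4 40/13 -12/13 -7 1 S
4 160/9 160/81 160/9 1280/81 -7 0 W
5 80/29 80/29 80/29 0 -8 0 N
6 160/101 160/17 160/101 -13440/1717 -8 1 E
final -9 1 S

n=0: pose=(-5,0,W); sL=160/13, sR=32/17; mL=160/13, mR=2304/221; mL+mR=5024/221 → advance +1; mR−mL=-32/17 → turn -1·90°
n=1: pose=(-6,0,N); sL=16/5, sR=80/37; mL=16/5, mR=192/185; mL+mR=784/185 → advance +1; mR−mL=-80/37 → turn -1·90°
n=2: pose=(-6,1,E); sL=160/109, sR=32/5; mL=160/109, mR=-2688/545; mL+mR=-1888/545 → advance -1; mR−mL=-32/5 → turn -1·90°
n=3: pose=(-7,1,S); sL=40/13, sR=4; mL=40/13, mR=-12/13; mL+mR=28/13 → advance +1; mR−mL=-4 → turn -1·90°
n=4: pose=(-7,0,W); sL=160/9, sR=160/81; mL=160/9, mR=1280/81; mL+mR=2720/81 → advance +1; mR−mL=-160/81 → turn -1·90°
n=5: pose=(-8,0,N); sL=80/29, sR=80/29; mL=80/29, mR=0; mL+mR=80/29 → advance +1; mR−mL=-80/29 → turn -1·90°
n=6: pose=(-8,1,E); sL=160/101, sR=160/17; mL=160/101, mR=-13440/1717; mL+mR=-10720/1717 → advance -1; mR−mL=-160/17 → turn -1·90°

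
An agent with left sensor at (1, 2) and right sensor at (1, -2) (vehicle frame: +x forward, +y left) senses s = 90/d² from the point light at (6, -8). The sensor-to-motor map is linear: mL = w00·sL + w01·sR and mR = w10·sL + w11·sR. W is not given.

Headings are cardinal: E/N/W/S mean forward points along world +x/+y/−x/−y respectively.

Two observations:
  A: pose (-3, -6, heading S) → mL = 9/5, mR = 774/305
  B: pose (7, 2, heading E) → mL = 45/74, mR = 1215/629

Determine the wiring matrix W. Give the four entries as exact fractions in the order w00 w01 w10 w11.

obs A: pose=(-3,-6,S) → sL=9/5, sR=45/61, mL=9/5, mR=774/305
obs B: pose=(7,2,E) → sL=45/74, sR=45/34, mL=45/74, mR=1215/629
sensor matrix S = [[9/5, 45/61], [45/74, 45/34]]; det S = 74196/38369
solve [mL_A; mL_B] = S·[w00; w01] and [mR_A; mR_B] = S·[w10; w11]:
  w00 = 1, w01 = 0, w10 = 1, w11 = 1

1 0 1 1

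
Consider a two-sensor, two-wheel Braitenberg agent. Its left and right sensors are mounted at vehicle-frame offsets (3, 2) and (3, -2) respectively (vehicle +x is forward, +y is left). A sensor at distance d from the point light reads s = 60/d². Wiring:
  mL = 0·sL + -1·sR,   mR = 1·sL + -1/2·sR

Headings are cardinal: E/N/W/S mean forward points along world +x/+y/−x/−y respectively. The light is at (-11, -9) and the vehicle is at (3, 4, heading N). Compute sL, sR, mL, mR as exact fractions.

left sensor world pos  = (1, 7); dL² = 400
right sensor world pos = (5, 7); dR² = 512
sL = 60/400 = 3/20
sR = 60/512 = 15/128
mL = 0·sL + -1·sR = -15/128
mR = 1·sL + -1/2·sR = 117/1280

3/20 15/128 -15/128 117/1280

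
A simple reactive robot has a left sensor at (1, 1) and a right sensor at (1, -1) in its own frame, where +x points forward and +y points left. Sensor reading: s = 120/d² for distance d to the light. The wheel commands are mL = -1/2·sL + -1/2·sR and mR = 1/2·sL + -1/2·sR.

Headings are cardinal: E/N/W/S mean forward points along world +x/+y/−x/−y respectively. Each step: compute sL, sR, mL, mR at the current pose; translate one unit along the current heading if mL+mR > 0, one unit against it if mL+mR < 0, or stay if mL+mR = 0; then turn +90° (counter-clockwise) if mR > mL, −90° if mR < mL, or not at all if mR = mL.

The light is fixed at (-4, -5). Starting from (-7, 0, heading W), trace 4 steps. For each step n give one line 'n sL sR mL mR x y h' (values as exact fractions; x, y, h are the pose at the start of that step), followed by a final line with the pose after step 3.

0 15/4 30/13 -315/104 75/104 -7 0 W
1 120/17 24/5 -504/85 96/85 -6 0 S
2 12/5 60/13 -228/65 -72/65 -6 1 E
3 24/13 120/53 -1416/689 -144/689 -7 1 N
final -7 0 W

n=0: pose=(-7,0,W); sL=15/4, sR=30/13; mL=-315/104, mR=75/104; mL+mR=-30/13 → advance -1; mR−mL=15/4 → turn +1·90°
n=1: pose=(-6,0,S); sL=120/17, sR=24/5; mL=-504/85, mR=96/85; mL+mR=-24/5 → advance -1; mR−mL=120/17 → turn +1·90°
n=2: pose=(-6,1,E); sL=12/5, sR=60/13; mL=-228/65, mR=-72/65; mL+mR=-60/13 → advance -1; mR−mL=12/5 → turn +1·90°
n=3: pose=(-7,1,N); sL=24/13, sR=120/53; mL=-1416/689, mR=-144/689; mL+mR=-120/53 → advance -1; mR−mL=24/13 → turn +1·90°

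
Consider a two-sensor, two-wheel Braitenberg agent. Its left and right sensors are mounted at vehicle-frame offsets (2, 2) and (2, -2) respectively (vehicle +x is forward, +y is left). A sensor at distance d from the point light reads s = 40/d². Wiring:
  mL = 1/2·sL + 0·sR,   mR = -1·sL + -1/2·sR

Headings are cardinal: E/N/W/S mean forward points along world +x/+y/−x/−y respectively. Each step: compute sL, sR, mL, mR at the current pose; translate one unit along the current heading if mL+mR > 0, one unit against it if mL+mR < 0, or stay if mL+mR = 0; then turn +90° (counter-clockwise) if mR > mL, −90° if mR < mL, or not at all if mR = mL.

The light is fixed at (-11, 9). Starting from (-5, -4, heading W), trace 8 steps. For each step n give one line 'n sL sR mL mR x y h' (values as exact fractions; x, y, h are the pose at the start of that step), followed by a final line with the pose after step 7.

n=0: pose=(-5,-4,W); sL=40/241, sR=40/137; mL=20/241, mR=-10300/33017; mL+mR=-7560/33017 → advance -1; mR−mL=-13040/33017 → turn -1·90°
n=1: pose=(-4,-4,N); sL=20/73, sR=20/101; mL=10/73, mR=-2750/7373; mL+mR=-1740/7373 → advance -1; mR−mL=-3760/7373 → turn -1·90°
n=2: pose=(-4,-5,E); sL=8/45, sR=40/337; mL=4/45, mR=-3596/15165; mL+mR=-2248/15165 → advance -1; mR−mL=-1648/5055 → turn -1·90°
n=3: pose=(-5,-5,S); sL=1/8, sR=5/34; mL=1/16, mR=-27/136; mL+mR=-37/272 → advance -1; mR−mL=-71/272 → turn -1·90°
n=4: pose=(-5,-4,W); sL=40/241, sR=40/137; mL=20/241, mR=-10300/33017; mL+mR=-7560/33017 → advance -1; mR−mL=-13040/33017 → turn -1·90°
n=5: pose=(-4,-4,N); sL=20/73, sR=20/101; mL=10/73, mR=-2750/7373; mL+mR=-1740/7373 → advance -1; mR−mL=-3760/7373 → turn -1·90°
n=6: pose=(-4,-5,E); sL=8/45, sR=40/337; mL=4/45, mR=-3596/15165; mL+mR=-2248/15165 → advance -1; mR−mL=-1648/5055 → turn -1·90°
n=7: pose=(-5,-5,S); sL=1/8, sR=5/34; mL=1/16, mR=-27/136; mL+mR=-37/272 → advance -1; mR−mL=-71/272 → turn -1·90°

0 40/241 40/137 20/241 -10300/33017 -5 -4 W
1 20/73 20/101 10/73 -2750/7373 -4 -4 N
2 8/45 40/337 4/45 -3596/15165 -4 -5 E
3 1/8 5/34 1/16 -27/136 -5 -5 S
4 40/241 40/137 20/241 -10300/33017 -5 -4 W
5 20/73 20/101 10/73 -2750/7373 -4 -4 N
6 8/45 40/337 4/45 -3596/15165 -4 -5 E
7 1/8 5/34 1/16 -27/136 -5 -5 S
final -5 -4 W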